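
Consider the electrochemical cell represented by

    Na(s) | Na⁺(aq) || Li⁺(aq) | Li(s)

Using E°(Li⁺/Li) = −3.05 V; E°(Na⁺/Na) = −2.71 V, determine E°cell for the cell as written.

−0.34 V

By convention the left-hand electrode in cell notation is the anode (oxidation) and the right-hand electrode is the cathode (reduction).
E°cell = E°(right) − E°(left) = −3.05 − (−2.71) = −0.34 V.
The negative sign shows that, as written, the cell would require an external voltage to drive the reaction.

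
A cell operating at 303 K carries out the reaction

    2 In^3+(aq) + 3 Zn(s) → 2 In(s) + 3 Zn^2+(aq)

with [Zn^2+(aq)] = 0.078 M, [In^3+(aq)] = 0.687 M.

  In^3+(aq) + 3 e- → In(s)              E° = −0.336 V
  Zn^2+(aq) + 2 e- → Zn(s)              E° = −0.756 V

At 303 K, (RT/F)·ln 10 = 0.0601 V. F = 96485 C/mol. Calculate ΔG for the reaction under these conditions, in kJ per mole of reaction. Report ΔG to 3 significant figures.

E°cell = −0.336 − (−0.756) = +0.420 V; the balanced reaction transfers n = 6 electrons.
Here Q = [Zn^2+(aq)]^3 / [In^3+(aq)]^2 = 0.00101 (log Q = −2.998), giving E = +0.420 − (0.0601/6)·(−2.998) = +0.4500 V.
Finally ΔG = −nFE = −(6)(96485 C/mol)(+0.4500 V) = −261 kJ/mol.

−261 kJ/mol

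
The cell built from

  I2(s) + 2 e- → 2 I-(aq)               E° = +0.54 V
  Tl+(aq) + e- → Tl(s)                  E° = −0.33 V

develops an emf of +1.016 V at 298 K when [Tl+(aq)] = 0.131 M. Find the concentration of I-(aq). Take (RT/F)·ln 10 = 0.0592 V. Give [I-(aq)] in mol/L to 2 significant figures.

I₂/I⁻ is the cathode (higher E°); E°cell = +0.54 − (−0.33) = +0.87 V with n = 2.
Rearranging E = E° − (0.0592/n)·log Q gives log Q = 2(+0.87 − (+1.016))/0.0592 = −4.932.
For I2(s) + 2 Tl(s) → 2 I-(aq) + 2 Tl+(aq), the reaction quotient is Q = [I-(aq)]^2·[Tl+(aq)]^2.
Isolating [I-(aq)] in Q = 10^{−4.932} yields log [I-(aq)] = −1.583, i.e. 0.026 M.

0.026 M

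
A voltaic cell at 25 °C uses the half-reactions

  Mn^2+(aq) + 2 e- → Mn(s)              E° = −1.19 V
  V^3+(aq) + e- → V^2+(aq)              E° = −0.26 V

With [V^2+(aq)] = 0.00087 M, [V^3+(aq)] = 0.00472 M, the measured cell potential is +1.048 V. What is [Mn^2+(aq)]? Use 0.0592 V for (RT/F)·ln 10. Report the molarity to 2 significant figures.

The V³⁺/V²⁺ couple has the larger reduction potential, so it is the cathode: E°cell = −0.26 − (−1.19) = +0.93 V and n = 2.
From the Nernst equation, log Q = n(E° − E)/0.0592 = 2·(+0.93 − (+1.048))/0.0592 = −3.986.
The balanced reaction is 2 V^3+(aq) + Mn(s) → 2 V^2+(aq) + Mn^2+(aq), so Q = ([V^2+(aq)]^2·[Mn^2+(aq)]) / [V^3+(aq)]^2.
Isolating [Mn^2+(aq)] in Q = 10^{−3.986} yields log [Mn^2+(aq)] = −2.517, i.e. 0.0030 M.

0.0030 M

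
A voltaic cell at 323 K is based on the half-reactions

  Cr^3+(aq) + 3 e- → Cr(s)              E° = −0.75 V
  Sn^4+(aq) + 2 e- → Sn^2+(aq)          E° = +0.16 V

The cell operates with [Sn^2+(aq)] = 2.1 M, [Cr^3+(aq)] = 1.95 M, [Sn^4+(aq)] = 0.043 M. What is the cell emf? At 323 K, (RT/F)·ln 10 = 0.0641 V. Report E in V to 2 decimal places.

The Sn⁴⁺/Sn²⁺ couple has the more positive E°, so it is the cathode; Cr³⁺/Cr is the anode.
E°cell = E°cat − E°an = +0.16 − (−0.75) = +0.91 V; n = 6.
For the overall reaction 3 Sn^4+(aq) + 2 Cr(s) → 3 Sn^2+(aq) + 2 Cr^3+(aq), Q = ([Sn^2+(aq)]^3·[Cr^3+(aq)]^2) / [Sn^4+(aq)]^3 = 4.43×10^5, giving log Q = 5.646.
By the Nernst equation, E = +0.91 − (0.0641/6)·(5.646) = +0.85 V.

+0.85 V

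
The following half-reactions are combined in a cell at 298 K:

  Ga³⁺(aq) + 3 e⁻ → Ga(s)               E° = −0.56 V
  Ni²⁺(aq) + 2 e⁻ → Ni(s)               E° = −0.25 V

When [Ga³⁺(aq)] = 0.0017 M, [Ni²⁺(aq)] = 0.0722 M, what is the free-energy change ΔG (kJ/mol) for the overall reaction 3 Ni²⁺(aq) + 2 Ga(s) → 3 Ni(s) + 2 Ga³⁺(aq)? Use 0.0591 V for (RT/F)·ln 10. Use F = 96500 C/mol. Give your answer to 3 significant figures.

−192 kJ/mol

E°cell = −0.25 − (−0.56) = +0.31 V; the balanced reaction transfers n = 6 electrons.
Q = [Ga³⁺(aq)]^2 / [Ni²⁺(aq)]^3 = 0.00768, so log Q = −2.115 and E = +0.31 − (0.0591/6)(−2.115) = +0.3308 V.
ΔG = −nFE = −(6)(96500)(+0.3308) J/mol = −192 kJ/mol.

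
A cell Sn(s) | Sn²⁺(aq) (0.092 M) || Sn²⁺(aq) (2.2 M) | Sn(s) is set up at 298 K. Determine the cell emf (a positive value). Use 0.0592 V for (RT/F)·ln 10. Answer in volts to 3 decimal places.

For a concentration cell E°cell = 0, since both electrodes use the same couple.
The compartment with the higher Sn²⁺(aq) concentration (2.2 M) acts as the cathode; ions are reduced there and produced at the dilute (0.092 M) anode.
With n = 2, Ecell = −(0.0592/2)·log([dilute]/[conc]) = −(0.0592/2)·log(0.092/2.2) = +0.041 V.

0.041 V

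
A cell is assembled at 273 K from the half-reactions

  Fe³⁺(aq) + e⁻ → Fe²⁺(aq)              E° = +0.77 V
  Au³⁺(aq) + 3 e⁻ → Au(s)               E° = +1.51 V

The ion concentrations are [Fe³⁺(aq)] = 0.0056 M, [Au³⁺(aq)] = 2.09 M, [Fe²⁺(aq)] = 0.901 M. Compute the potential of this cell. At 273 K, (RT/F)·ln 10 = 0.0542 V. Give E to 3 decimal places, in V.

+0.865 V

The Au³⁺/Au couple has the more positive E°, so it is the cathode; Fe³⁺/Fe²⁺ is the anode.
The standard potential is +1.51 − (+0.77) = +0.74 V and the balanced reaction transfers n = 3 electrons.
For the overall reaction Au³⁺(aq) + 3 Fe²⁺(aq) → Au(s) + 3 Fe³⁺(aq), Q = [Fe³⁺(aq)]^3 / ([Au³⁺(aq)]·[Fe²⁺(aq)]^3) = 1.15×10^−7, giving log Q = −6.940.
Applying E = E° − (RT ln10/nF)·log Q gives +0.74 − (0.0542/3)(−6.940) = +0.865 V.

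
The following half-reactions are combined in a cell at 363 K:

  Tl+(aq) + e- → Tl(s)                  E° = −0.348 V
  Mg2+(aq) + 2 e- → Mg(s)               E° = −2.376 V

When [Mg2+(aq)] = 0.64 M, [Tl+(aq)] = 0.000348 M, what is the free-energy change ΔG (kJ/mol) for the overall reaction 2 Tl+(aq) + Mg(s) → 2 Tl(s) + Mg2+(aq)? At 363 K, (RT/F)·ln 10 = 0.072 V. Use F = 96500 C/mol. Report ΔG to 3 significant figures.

The standard cell potential is −0.348 − (−2.376) = +2.028 V, with n = 2 electrons in the balanced equation.
Q = [Mg2+(aq)] / [Tl+(aq)]^2 = 5.28×10^6, so log Q = 6.723 and E = +2.028 − (0.072/2)(6.723) = +1.7860 V.
Finally ΔG = −nFE = −(2)(96500 C/mol)(+1.7860 V) = −345 kJ/mol.

−345 kJ/mol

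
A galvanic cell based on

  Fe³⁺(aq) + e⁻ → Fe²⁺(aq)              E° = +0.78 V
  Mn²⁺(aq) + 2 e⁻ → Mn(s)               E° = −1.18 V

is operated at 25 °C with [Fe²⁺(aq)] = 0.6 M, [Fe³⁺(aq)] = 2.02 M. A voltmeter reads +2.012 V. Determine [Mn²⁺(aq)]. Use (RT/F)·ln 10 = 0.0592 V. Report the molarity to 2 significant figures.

0.20 M

With Fe³⁺/Fe²⁺ at the cathode and Mn²⁺/Mn at the anode, E°cell = +0.78 − (−1.18) = +1.96 V (n = 2).
From the Nernst equation, log Q = n(E° − E)/0.0592 = 2·(+1.96 − (+2.012))/0.0592 = −1.757.
Balancing electrons gives 2 Fe³⁺(aq) + Mn(s) → 2 Fe²⁺(aq) + Mn²⁺(aq); thus Q = ([Fe²⁺(aq)]^2·[Mn²⁺(aq)]) / [Fe³⁺(aq)]^2.
Solving for the unknown gives log [Mn²⁺(aq)] = −0.703, so [Mn²⁺(aq)] ≈ 0.20 M.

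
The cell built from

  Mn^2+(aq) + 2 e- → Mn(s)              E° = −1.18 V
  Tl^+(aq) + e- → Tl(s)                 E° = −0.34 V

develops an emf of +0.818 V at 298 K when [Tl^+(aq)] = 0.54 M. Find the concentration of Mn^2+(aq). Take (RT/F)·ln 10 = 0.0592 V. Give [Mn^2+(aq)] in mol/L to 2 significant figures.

1.6 M

With Tl⁺/Tl at the cathode and Mn²⁺/Mn at the anode, E°cell = −0.34 − (−1.18) = +0.84 V (n = 2).
Rearranging E = E° − (0.0592/n)·log Q gives log Q = 2(+0.84 − (+0.818))/0.0592 = 0.743.
Balancing electrons gives 2 Tl^+(aq) + Mn(s) → 2 Tl(s) + Mn^2+(aq); thus Q = [Mn^2+(aq)] / [Tl^+(aq)]^2.
Solving for the unknown gives log [Mn^2+(aq)] = 0.208, so [Mn^2+(aq)] ≈ 1.6 M.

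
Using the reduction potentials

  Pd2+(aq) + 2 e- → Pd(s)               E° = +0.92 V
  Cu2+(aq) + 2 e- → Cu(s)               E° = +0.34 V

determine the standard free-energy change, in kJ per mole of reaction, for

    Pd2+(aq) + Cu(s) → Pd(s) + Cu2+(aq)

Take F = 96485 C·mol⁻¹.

In the reaction as written Pd2+(aq) is reduced, so the Pd²⁺/Pd couple is the cathode and Cu²⁺/Cu is the anode.
E°cell = +0.92 − (+0.34) = +0.58 V; balancing electrons gives n = 2.
ΔG° = −nFE°cell = −(2)(96485)(+0.58) J/mol = −112 kJ/mol.

−112 kJ/mol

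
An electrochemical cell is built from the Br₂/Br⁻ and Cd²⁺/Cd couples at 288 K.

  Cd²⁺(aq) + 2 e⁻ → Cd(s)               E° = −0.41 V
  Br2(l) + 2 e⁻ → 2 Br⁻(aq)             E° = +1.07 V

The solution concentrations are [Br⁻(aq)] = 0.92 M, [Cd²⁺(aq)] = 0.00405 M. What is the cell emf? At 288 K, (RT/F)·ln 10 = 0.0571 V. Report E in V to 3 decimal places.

+1.550 V

Since E°(Br₂/Br⁻) > E°(Cd²⁺/Cd), Br₂/Br⁻ serves as the cathode.
E°cell = +1.07 − (−0.41) = +1.48 V, with n = 2 electrons transferred.
The balanced reaction is Br2(l) + Cd(s) → 2 Br⁻(aq) + Cd²⁺(aq), so Q = [Br⁻(aq)]^2·[Cd²⁺(aq)] = 0.00343 and log Q = −2.465.
E = E° − (0.0571/n)·log Q = +1.48 − (0.0571/2)(−2.465) = +1.550 V.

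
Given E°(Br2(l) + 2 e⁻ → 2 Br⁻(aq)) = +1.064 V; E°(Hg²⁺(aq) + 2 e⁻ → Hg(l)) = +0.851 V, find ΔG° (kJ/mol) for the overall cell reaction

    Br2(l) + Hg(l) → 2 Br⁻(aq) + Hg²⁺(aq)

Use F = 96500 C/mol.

−41.1 kJ/mol

In the reaction as written Br2(l) is reduced, so the Br₂/Br⁻ couple is the cathode and Hg²⁺/Hg is the anode.
E°cell = +1.064 − (+0.851) = +0.213 V; balancing electrons gives n = 2.
ΔG° = −nFE°cell = −(2)(96500)(+0.213) J/mol = −41.1 kJ/mol.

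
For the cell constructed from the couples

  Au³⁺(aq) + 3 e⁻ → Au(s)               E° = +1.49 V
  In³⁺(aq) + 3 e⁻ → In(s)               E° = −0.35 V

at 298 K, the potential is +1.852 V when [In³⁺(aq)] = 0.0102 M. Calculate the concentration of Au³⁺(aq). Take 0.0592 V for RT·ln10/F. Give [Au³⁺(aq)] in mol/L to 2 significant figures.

The Au³⁺/Au couple has the larger reduction potential, so it is the cathode: E°cell = +1.49 − (−0.35) = +1.84 V and n = 3.
Rearranging E = E° − (0.0592/n)·log Q gives log Q = 3(+1.84 − (+1.852))/0.0592 = −0.608.
For Au³⁺(aq) + In(s) → Au(s) + In³⁺(aq), the reaction quotient is Q = [In³⁺(aq)] / [Au³⁺(aq)].
Solving for the unknown gives log [Au³⁺(aq)] = −1.383, so [Au³⁺(aq)] ≈ 0.041 M.

0.041 M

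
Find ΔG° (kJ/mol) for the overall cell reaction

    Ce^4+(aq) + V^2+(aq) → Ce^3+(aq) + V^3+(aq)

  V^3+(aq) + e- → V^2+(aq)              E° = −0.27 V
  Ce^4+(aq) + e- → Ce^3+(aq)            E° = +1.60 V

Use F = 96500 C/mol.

−180 kJ/mol

In the reaction as written Ce^4+(aq) is reduced, so the Ce⁴⁺/Ce³⁺ couple is the cathode and V³⁺/V²⁺ is the anode.
E°cell = +1.60 − (−0.27) = +1.87 V; balancing electrons gives n = 1.
ΔG° = −nFE°cell = −(1)(96500)(+1.87) J/mol = −180 kJ/mol.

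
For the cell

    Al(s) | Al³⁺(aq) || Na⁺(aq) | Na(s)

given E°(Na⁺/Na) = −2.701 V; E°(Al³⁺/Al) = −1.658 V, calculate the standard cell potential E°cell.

By convention the left-hand electrode in cell notation is the anode (oxidation) and the right-hand electrode is the cathode (reduction).
E°cell = E°(right) − E°(left) = −2.701 − (−1.658) = −1.043 V.
The negative sign shows that, as written, the cell would require an external voltage to drive the reaction.

−1.043 V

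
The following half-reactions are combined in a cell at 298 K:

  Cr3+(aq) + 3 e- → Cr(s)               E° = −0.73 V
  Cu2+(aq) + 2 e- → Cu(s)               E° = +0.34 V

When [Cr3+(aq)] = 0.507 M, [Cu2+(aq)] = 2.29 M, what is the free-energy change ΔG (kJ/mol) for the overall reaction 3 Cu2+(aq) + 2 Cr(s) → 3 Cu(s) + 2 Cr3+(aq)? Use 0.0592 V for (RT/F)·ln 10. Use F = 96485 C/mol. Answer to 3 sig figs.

E°cell = +0.34 − (−0.73) = +1.07 V; the balanced reaction transfers n = 6 electrons.
The reaction quotient is [Cr3+(aq)]^2 / [Cu2+(aq)]^3 = 0.0214; by Nernst, E = +1.07 − (0.0592/6)(−1.669) = +1.0865 V.
ΔG = −nFE = −(6)(96485)(+1.0865) J/mol = −629 kJ/mol.

−629 kJ/mol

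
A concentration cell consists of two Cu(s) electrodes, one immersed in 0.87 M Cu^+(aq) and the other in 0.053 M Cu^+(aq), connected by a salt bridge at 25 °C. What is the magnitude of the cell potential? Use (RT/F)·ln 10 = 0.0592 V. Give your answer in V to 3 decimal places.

For a concentration cell E°cell = 0, since both electrodes use the same couple.
The compartment with the higher Cu^+(aq) concentration (0.87 M) acts as the cathode; ions are reduced there and produced at the dilute (0.053 M) anode.
With n = 1, Ecell = −(0.0592/1)·log([dilute]/[conc]) = −(0.0592/1)·log(0.053/0.87) = +0.072 V.

0.072 V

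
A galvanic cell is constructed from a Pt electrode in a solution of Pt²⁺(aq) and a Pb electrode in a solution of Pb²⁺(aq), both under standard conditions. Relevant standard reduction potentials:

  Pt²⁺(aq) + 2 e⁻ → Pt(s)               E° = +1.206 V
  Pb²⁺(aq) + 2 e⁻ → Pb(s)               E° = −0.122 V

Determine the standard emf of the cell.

+1.328 V

The Pt²⁺/Pt couple has the higher E°, so Pt ion is reduced (cathode) and Pb is oxidized (anode).
E°cell = E°(cathode) − E°(anode) = +1.206 − (−0.122) = +1.328 V.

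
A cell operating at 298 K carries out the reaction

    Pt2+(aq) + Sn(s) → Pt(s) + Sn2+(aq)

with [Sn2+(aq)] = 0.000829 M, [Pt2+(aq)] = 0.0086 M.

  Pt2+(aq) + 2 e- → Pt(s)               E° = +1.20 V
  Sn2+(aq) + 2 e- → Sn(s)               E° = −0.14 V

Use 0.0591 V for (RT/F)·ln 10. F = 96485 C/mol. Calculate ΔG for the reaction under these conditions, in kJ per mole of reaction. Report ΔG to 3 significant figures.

−264 kJ/mol

With Pt²⁺/Pt reduced at the cathode, E°cell = +1.20 − (−0.14) = +1.34 V and n = 2.
The reaction quotient is [Sn2+(aq)] / [Pt2+(aq)] = 0.0964; by Nernst, E = +1.34 − (0.0591/2)(−1.016) = +1.3700 V.
ΔG = −nFE = −(2)(96485)(+1.3700) J/mol = −264 kJ/mol.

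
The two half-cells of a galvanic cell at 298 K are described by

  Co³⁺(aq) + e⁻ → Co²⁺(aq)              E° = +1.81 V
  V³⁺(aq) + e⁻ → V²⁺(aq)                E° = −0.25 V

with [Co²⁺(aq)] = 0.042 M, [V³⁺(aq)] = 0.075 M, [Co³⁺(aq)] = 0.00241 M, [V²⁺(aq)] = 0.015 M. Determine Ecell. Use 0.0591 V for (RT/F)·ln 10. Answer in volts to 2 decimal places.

Since E°(Co³⁺/Co²⁺) > E°(V³⁺/V²⁺), Co³⁺/Co²⁺ serves as the cathode.
E°cell = +1.81 − (−0.25) = +2.06 V, with n = 1 electron transferred.
Balancing gives Co³⁺(aq) + V²⁺(aq) → Co²⁺(aq) + V³⁺(aq); hence Q = ([Co²⁺(aq)]·[V³⁺(aq)]) / ([Co³⁺(aq)]·[V²⁺(aq)]) = 87.1 (log Q = 1.940).
E = E° − (0.0591/n)·log Q = +2.06 − (0.0591/1)(1.940) = +1.95 V.

+1.95 V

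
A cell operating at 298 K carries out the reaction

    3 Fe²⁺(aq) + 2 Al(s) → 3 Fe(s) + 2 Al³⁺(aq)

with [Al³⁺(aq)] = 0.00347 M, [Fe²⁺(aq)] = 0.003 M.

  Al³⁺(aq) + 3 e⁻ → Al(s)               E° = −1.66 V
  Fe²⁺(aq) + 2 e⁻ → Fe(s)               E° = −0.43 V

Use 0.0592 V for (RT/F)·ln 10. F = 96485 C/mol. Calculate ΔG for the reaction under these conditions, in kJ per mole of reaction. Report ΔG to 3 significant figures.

−697 kJ/mol

With Fe²⁺/Fe reduced at the cathode, E°cell = −0.43 − (−1.66) = +1.23 V and n = 6.
Q = [Al³⁺(aq)]^2 / [Fe²⁺(aq)]^3 = 446, so log Q = 2.649 and E = +1.23 − (0.0592/6)(2.649) = +1.2039 V.
Finally ΔG = −nFE = −(6)(96485 C/mol)(+1.2039 V) = −697 kJ/mol.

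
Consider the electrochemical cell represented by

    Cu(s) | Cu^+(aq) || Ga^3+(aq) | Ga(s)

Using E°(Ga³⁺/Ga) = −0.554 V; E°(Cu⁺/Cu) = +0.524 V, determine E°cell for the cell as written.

By convention the left-hand electrode in cell notation is the anode (oxidation) and the right-hand electrode is the cathode (reduction).
E°cell = E°(right) − E°(left) = −0.554 − (+0.524) = −1.078 V.
The negative sign shows that, as written, the cell would require an external voltage to drive the reaction.

−1.078 V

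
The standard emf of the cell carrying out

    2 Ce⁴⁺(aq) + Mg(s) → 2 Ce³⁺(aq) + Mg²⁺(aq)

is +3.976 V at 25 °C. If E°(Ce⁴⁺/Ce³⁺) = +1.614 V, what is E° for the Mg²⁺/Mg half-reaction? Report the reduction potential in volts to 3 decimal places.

In the reaction as written the Ce⁴⁺/Ce³⁺ couple is reduced (cathode) and Mg²⁺/Mg is oxidized (anode), so E°cell = E°(Ce⁴⁺/Ce³⁺) − E°(Mg²⁺/Mg).
E°(Mg²⁺/Mg) = E°(cathode) − E°cell = +1.614 − (+3.976) = −2.362 V.

−2.362 V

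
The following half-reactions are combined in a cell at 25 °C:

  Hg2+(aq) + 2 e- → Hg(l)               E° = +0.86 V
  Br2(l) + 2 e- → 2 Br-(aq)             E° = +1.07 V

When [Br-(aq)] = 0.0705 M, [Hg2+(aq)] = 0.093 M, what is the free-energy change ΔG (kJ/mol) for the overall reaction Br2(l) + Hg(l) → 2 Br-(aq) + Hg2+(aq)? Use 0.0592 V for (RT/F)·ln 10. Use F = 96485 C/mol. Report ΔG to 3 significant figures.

With Br₂/Br⁻ reduced at the cathode, E°cell = +1.07 − (+0.86) = +0.21 V and n = 2.
The reaction quotient is [Br-(aq)]^2·[Hg2+(aq)] = 0.000462; by Nernst, E = +0.21 − (0.0592/2)(−3.335) = +0.3087 V.
Finally ΔG = −nFE = −(2)(96485 C/mol)(+0.3087 V) = −59.6 kJ/mol.

−59.6 kJ/mol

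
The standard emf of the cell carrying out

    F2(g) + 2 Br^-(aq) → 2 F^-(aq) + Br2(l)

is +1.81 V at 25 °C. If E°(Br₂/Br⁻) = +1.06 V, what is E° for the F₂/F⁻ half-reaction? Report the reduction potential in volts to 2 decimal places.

In the reaction as written the F₂/F⁻ couple is reduced (cathode) and Br₂/Br⁻ is oxidized (anode), so E°cell = E°(F₂/F⁻) − E°(Br₂/Br⁻).
E°(F₂/F⁻) = E°cell + E°(anode) = +1.81 + (+1.06) = +2.87 V.

+2.87 V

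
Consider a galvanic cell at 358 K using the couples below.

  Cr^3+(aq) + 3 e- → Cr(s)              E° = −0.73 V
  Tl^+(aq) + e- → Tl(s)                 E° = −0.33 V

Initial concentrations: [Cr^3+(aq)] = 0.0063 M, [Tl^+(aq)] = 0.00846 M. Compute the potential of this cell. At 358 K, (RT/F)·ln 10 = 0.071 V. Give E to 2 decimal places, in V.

The Tl⁺/Tl couple has the more positive E°, so it is the cathode; Cr³⁺/Cr is the anode.
E°cell = −0.33 − (−0.73) = +0.40 V, with n = 3 electrons transferred.
For the overall reaction 3 Tl^+(aq) + Cr(s) → 3 Tl(s) + Cr^3+(aq), Q = [Cr^3+(aq)] / [Tl^+(aq)]^3 = 1.04×10^4, giving log Q = 4.017.
By the Nernst equation, E = +0.40 − (0.071/3)·(4.017) = +0.30 V.

+0.30 V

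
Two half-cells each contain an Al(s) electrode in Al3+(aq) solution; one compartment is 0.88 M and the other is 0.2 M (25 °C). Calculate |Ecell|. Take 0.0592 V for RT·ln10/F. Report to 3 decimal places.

0.013 V

For a concentration cell E°cell = 0, since both electrodes use the same couple.
The compartment with the higher Al3+(aq) concentration (0.88 M) acts as the cathode; ions are reduced there and produced at the dilute (0.2 M) anode.
With n = 3, Ecell = −(0.0592/3)·log([dilute]/[conc]) = −(0.0592/3)·log(0.2/0.88) = +0.013 V.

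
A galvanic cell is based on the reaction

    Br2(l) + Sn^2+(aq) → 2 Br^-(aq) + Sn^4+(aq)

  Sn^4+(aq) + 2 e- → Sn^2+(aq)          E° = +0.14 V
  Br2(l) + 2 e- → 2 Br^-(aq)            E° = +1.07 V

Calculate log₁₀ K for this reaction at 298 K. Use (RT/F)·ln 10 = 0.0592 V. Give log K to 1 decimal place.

The Br₂/Br⁻ couple is reduced (cathode); E°cell = +1.07 − (+0.14) = +0.93 V with n = 2.
At equilibrium E = 0, so log K = nE°cell / 0.0592 = (2)(+0.93) / 0.0592 = 31.4.

log K = 31.4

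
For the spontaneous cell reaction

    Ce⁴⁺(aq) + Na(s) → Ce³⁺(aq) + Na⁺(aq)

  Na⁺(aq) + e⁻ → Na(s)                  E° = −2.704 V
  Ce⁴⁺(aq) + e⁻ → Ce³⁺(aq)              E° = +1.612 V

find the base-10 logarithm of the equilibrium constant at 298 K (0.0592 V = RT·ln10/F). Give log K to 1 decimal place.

log K = 72.9

The Ce⁴⁺/Ce³⁺ couple is reduced (cathode); E°cell = +1.612 − (−2.704) = +4.316 V with n = 1.
At equilibrium E = 0, so log K = nE°cell / 0.0592 = (1)(+4.316) / 0.0592 = 72.9.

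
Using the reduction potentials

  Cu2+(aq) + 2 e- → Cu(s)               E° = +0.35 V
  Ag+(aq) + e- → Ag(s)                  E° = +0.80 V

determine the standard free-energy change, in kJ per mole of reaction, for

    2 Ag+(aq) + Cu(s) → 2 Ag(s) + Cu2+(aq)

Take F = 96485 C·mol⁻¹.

−86.8 kJ/mol

In the reaction as written Ag+(aq) is reduced, so the Ag⁺/Ag couple is the cathode and Cu²⁺/Cu is the anode.
E°cell = +0.80 − (+0.35) = +0.45 V; balancing electrons gives n = 2.
ΔG° = −nFE°cell = −(2)(96485)(+0.45) J/mol = −86.8 kJ/mol.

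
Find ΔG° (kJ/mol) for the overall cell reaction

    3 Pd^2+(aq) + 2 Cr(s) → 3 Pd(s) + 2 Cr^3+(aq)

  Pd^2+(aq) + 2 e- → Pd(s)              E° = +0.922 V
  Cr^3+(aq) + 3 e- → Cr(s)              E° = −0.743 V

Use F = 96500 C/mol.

−964 kJ/mol

In the reaction as written Pd^2+(aq) is reduced, so the Pd²⁺/Pd couple is the cathode and Cr³⁺/Cr is the anode.
E°cell = +0.922 − (−0.743) = +1.665 V; balancing electrons gives n = 6.
ΔG° = −nFE°cell = −(6)(96500)(+1.665) J/mol = −964 kJ/mol.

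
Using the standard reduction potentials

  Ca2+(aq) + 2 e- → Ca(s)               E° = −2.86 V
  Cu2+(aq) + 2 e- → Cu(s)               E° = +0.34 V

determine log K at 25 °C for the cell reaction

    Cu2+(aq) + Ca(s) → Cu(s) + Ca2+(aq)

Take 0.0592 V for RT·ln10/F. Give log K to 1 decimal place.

log K = 108.1

The Cu²⁺/Cu couple is reduced (cathode); E°cell = +0.34 − (−2.86) = +3.20 V with n = 2.
At equilibrium E = 0, so log K = nE°cell / 0.0592 = (2)(+3.20) / 0.0592 = 108.1.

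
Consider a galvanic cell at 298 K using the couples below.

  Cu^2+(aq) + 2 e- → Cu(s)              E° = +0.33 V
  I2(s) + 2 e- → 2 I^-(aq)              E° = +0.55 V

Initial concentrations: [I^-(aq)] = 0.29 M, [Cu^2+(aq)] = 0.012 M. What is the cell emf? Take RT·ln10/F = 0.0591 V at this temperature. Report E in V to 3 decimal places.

Since E°(I₂/I⁻) > E°(Cu²⁺/Cu), I₂/I⁻ serves as the cathode.
The standard potential is +0.55 − (+0.33) = +0.22 V and the balanced reaction transfers n = 2 electrons.
Balancing gives I2(s) + Cu(s) → 2 I^-(aq) + Cu^2+(aq); hence Q = [I^-(aq)]^2·[Cu^2+(aq)] = 0.00101 (log Q = −2.996).
By the Nernst equation, E = +0.22 − (0.0591/2)·(−2.996) = +0.309 V.

+0.309 V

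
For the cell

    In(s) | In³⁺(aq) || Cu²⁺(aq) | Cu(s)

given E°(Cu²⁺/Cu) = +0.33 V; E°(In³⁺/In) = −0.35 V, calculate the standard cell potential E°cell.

By convention the left-hand electrode in cell notation is the anode (oxidation) and the right-hand electrode is the cathode (reduction).
E°cell = E°(right) − E°(left) = +0.33 − (−0.35) = +0.68 V.

+0.68 V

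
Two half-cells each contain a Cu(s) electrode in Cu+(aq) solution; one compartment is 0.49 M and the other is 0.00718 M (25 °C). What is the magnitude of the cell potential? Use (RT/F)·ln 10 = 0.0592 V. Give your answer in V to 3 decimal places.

0.109 V

For a concentration cell E°cell = 0, since both electrodes use the same couple.
The compartment with the higher Cu+(aq) concentration (0.49 M) acts as the cathode; ions are reduced there and produced at the dilute (0.00718 M) anode.
With n = 1, Ecell = −(0.0592/1)·log([dilute]/[conc]) = −(0.0592/1)·log(0.00718/0.49) = +0.109 V.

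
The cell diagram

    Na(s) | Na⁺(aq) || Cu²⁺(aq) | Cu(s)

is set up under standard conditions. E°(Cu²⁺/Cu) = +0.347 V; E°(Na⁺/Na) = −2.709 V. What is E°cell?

By convention the left-hand electrode in cell notation is the anode (oxidation) and the right-hand electrode is the cathode (reduction).
E°cell = E°(right) − E°(left) = +0.347 − (−2.709) = +3.056 V.

+3.056 V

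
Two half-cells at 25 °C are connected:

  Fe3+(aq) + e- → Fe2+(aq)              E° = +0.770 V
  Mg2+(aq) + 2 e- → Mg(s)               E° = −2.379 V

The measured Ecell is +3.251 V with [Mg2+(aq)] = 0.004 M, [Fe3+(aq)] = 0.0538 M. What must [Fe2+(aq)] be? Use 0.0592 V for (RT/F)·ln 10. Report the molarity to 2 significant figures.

The Fe³⁺/Fe²⁺ couple has the larger reduction potential, so it is the cathode: E°cell = +0.770 − (−2.379) = +3.149 V and n = 2.
From the Nernst equation, log Q = n(E° − E)/0.0592 = 2·(+3.149 − (+3.251))/0.0592 = −3.446.
Balancing electrons gives 2 Fe3+(aq) + Mg(s) → 2 Fe2+(aq) + Mg2+(aq); thus Q = ([Fe2+(aq)]^2·[Mg2+(aq)]) / [Fe3+(aq)]^2.
Solving for the unknown gives log [Fe2+(aq)] = −1.793, so [Fe2+(aq)] ≈ 0.016 M.

0.016 M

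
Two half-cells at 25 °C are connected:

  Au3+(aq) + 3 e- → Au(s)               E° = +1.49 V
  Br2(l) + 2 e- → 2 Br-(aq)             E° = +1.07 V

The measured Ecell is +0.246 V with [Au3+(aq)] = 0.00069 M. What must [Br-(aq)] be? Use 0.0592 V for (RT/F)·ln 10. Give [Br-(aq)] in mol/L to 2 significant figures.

With Au³⁺/Au at the cathode and Br₂/Br⁻ at the anode, E°cell = +1.49 − (+1.07) = +0.42 V (n = 6).
From the Nernst equation, log Q = n(E° − E)/0.0592 = 6·(+0.42 − (+0.246))/0.0592 = 17.635.
Balancing electrons gives 2 Au3+(aq) + 6 Br-(aq) → 2 Au(s) + 3 Br2(l); thus Q = 1 / ([Au3+(aq)]^2·[Br-(aq)]^6).
Isolating [Br-(aq)] in Q = 10^{17.635} yields log [Br-(aq)] = −1.885, i.e. 0.013 M.

0.013 M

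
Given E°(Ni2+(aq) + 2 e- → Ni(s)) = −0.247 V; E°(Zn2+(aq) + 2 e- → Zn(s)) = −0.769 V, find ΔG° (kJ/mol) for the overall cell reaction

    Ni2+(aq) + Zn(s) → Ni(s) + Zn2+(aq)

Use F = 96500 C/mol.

In the reaction as written Ni2+(aq) is reduced, so the Ni²⁺/Ni couple is the cathode and Zn²⁺/Zn is the anode.
E°cell = −0.247 − (−0.769) = +0.522 V; balancing electrons gives n = 2.
ΔG° = −nFE°cell = −(2)(96500)(+0.522) J/mol = −101 kJ/mol.

−101 kJ/mol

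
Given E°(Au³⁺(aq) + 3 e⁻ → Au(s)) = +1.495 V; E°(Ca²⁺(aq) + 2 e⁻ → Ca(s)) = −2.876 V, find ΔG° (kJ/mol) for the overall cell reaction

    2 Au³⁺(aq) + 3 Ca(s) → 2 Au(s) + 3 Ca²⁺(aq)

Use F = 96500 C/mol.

−2531 kJ/mol

In the reaction as written Au³⁺(aq) is reduced, so the Au³⁺/Au couple is the cathode and Ca²⁺/Ca is the anode.
E°cell = +1.495 − (−2.876) = +4.371 V; balancing electrons gives n = 6.
ΔG° = −nFE°cell = −(6)(96500)(+4.371) J/mol = −2531 kJ/mol.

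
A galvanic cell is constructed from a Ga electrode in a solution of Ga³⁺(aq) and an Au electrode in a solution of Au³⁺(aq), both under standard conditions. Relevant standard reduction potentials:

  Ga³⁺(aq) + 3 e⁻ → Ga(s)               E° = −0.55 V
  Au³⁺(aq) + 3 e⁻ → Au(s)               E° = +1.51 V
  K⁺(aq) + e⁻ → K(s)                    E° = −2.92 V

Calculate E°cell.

The Au³⁺/Au couple has the higher E°, so Au ion is reduced (cathode) and Ga is oxidized (anode).
E°cell = E°(cathode) − E°(anode) = +1.51 − (−0.55) = +2.06 V.

+2.06 V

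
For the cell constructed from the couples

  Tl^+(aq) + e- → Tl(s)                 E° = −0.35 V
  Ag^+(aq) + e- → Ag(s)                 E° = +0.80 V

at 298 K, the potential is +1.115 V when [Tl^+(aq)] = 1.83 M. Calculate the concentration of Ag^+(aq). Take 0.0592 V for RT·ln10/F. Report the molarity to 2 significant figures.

0.47 M

With Ag⁺/Ag at the cathode and Tl⁺/Tl at the anode, E°cell = +0.80 − (−0.35) = +1.15 V (n = 1).
From the Nernst equation, log Q = n(E° − E)/0.0592 = 1·(+1.15 − (+1.115))/0.0592 = 0.591.
The balanced reaction is Ag^+(aq) + Tl(s) → Ag(s) + Tl^+(aq), so Q = [Tl^+(aq)] / [Ag^+(aq)].
Substituting the known concentrations and solving, log [Ag^+(aq)] = −0.329 and [Ag^+(aq)] = 0.47 M.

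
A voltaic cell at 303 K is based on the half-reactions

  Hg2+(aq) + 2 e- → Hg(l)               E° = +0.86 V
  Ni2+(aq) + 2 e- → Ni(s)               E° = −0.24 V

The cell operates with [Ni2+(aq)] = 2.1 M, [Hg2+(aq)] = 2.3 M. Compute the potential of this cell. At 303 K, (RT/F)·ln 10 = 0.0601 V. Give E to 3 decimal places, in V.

+1.101 V

Hg²⁺/Hg is reduced (cathode, E° = +0.86 V) and Ni²⁺/Ni is oxidized (anode).
E°cell = +0.86 − (−0.24) = +1.10 V, with n = 2 electrons transferred.
The balanced reaction is Hg2+(aq) + Ni(s) → Hg(l) + Ni2+(aq), so Q = [Ni2+(aq)] / [Hg2+(aq)] = 0.913 and log Q = −0.040.
E = E° − (0.0601/n)·log Q = +1.10 − (0.0601/2)(−0.040) = +1.101 V.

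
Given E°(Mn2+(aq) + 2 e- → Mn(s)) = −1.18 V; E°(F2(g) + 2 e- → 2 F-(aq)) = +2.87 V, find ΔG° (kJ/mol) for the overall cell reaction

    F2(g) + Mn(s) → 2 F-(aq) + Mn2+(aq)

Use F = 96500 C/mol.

−782 kJ/mol

In the reaction as written F2(g) is reduced, so the F₂/F⁻ couple is the cathode and Mn²⁺/Mn is the anode.
E°cell = +2.87 − (−1.18) = +4.05 V; balancing electrons gives n = 2.
ΔG° = −nFE°cell = −(2)(96500)(+4.05) J/mol = −782 kJ/mol.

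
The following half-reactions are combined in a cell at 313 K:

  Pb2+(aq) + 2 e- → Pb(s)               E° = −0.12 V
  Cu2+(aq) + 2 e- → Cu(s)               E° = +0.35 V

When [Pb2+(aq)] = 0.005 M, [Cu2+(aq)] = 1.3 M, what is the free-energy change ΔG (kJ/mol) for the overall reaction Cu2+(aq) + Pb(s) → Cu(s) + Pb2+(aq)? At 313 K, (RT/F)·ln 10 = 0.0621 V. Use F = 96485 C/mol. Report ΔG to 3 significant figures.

−105 kJ/mol

With Cu²⁺/Cu reduced at the cathode, E°cell = +0.35 − (−0.12) = +0.47 V and n = 2.
Here Q = [Pb2+(aq)] / [Cu2+(aq)] = 0.00385 (log Q = −2.415), giving E = +0.47 − (0.0621/2)·(−2.415) = +0.5450 V.
Finally ΔG = −nFE = −(2)(96485 C/mol)(+0.5450 V) = −105 kJ/mol.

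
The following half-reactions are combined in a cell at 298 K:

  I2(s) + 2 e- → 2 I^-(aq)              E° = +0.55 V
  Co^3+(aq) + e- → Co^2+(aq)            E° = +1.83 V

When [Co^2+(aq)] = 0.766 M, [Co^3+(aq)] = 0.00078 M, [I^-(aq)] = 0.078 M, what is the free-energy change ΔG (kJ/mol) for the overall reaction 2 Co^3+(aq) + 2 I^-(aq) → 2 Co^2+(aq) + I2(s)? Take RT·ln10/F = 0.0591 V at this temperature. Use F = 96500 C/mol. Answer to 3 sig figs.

−200 kJ/mol

E°cell = +1.83 − (+0.55) = +1.28 V; the balanced reaction transfers n = 2 electrons.
Here Q = [Co^2+(aq)]^2 / ([Co^3+(aq)]^2·[I^-(aq)]^2) = 1.59×10^8 (log Q = 8.200), giving E = +1.28 − (0.0591/2)·(8.200) = +1.0377 V.
ΔG = −nFE = −(2)(96500)(+1.0377) J/mol = −200 kJ/mol.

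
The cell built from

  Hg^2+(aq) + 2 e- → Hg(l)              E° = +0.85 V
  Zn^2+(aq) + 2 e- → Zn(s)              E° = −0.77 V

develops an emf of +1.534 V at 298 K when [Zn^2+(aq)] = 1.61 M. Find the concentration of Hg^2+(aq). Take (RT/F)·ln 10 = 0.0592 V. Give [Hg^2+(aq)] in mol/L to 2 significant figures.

0.0020 M

Hg²⁺/Hg is the cathode (higher E°); E°cell = +0.85 − (−0.77) = +1.62 V with n = 2.
Since E = E° − (0.0592/n)·log Q, log Q = n(E° − E)/0.0592 = 2.905.
For Hg^2+(aq) + Zn(s) → Hg(l) + Zn^2+(aq), the reaction quotient is Q = [Zn^2+(aq)] / [Hg^2+(aq)].
Isolating [Hg^2+(aq)] in Q = 10^{2.905} yields log [Hg^2+(aq)] = −2.698, i.e. 0.0020 M.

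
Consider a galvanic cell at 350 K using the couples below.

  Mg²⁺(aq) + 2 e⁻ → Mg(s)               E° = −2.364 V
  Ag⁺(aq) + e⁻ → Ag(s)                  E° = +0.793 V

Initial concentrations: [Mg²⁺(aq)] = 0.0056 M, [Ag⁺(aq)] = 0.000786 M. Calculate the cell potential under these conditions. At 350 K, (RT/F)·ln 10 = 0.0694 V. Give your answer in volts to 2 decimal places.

+3.02 V

Ag⁺/Ag is reduced (cathode, E° = +0.793 V) and Mg²⁺/Mg is oxidized (anode).
The standard potential is +0.793 − (−2.364) = +3.157 V and the balanced reaction transfers n = 2 electrons.
For the overall reaction 2 Ag⁺(aq) + Mg(s) → 2 Ag(s) + Mg²⁺(aq), Q = [Mg²⁺(aq)] / [Ag⁺(aq)]^2 = 9.06×10^3, giving log Q = 3.957.
By the Nernst equation, E = +3.157 − (0.0694/2)·(3.957) = +3.02 V.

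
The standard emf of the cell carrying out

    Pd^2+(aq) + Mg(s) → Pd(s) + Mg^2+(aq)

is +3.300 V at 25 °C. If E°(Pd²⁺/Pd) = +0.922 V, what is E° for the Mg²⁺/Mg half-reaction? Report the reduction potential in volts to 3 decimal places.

−2.378 V

In the reaction as written the Pd²⁺/Pd couple is reduced (cathode) and Mg²⁺/Mg is oxidized (anode), so E°cell = E°(Pd²⁺/Pd) − E°(Mg²⁺/Mg).
E°(Mg²⁺/Mg) = E°(cathode) − E°cell = +0.922 − (+3.300) = −2.378 V.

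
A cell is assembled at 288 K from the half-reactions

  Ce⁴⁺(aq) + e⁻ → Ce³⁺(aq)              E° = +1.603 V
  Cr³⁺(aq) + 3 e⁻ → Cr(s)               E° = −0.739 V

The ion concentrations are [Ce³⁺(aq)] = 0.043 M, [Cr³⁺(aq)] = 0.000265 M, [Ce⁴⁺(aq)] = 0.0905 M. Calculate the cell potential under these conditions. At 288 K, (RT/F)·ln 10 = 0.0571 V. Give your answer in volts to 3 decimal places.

+2.429 V

Since E°(Ce⁴⁺/Ce³⁺) > E°(Cr³⁺/Cr), Ce⁴⁺/Ce³⁺ serves as the cathode.
E°cell = +1.603 − (−0.739) = +2.342 V, with n = 3 electrons transferred.
For the overall reaction 3 Ce⁴⁺(aq) + Cr(s) → 3 Ce³⁺(aq) + Cr³⁺(aq), Q = ([Ce³⁺(aq)]^3·[Cr³⁺(aq)]) / [Ce⁴⁺(aq)]^3 = 2.84×10^−5, giving log Q = −4.546.
Applying E = E° − (RT ln10/nF)·log Q gives +2.342 − (0.0571/3)(−4.546) = +2.429 V.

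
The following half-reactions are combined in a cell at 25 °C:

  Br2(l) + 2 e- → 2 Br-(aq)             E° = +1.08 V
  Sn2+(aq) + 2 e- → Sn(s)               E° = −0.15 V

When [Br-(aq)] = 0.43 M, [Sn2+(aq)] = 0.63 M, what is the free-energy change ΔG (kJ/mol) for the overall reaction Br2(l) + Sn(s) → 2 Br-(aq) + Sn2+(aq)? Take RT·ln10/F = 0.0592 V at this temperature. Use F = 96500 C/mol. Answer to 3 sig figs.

The standard cell potential is +1.08 − (−0.15) = +1.23 V, with n = 2 electrons in the balanced equation.
The reaction quotient is [Br-(aq)]^2·[Sn2+(aq)] = 0.116; by Nernst, E = +1.23 − (0.0592/2)(−0.934) = +1.2576 V.
Then ΔG = −nFE = −2 × 96500 × +1.2576 J/mol = −243 kJ/mol.

−243 kJ/mol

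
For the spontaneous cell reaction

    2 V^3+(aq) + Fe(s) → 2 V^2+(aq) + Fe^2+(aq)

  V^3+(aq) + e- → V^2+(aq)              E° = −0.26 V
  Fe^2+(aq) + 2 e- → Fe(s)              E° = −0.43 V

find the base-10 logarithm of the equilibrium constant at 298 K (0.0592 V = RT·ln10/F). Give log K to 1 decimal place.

The V³⁺/V²⁺ couple is reduced (cathode); E°cell = −0.26 − (−0.43) = +0.17 V with n = 2.
At equilibrium E = 0, so log K = nE°cell / 0.0592 = (2)(+0.17) / 0.0592 = 5.7.

log K = 5.7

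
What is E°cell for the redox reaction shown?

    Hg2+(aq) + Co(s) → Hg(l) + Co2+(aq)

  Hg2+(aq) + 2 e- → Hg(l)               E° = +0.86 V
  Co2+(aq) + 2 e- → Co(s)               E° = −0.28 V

Hg2+(aq) gains electrons, so the Hg²⁺/Hg couple is the cathode; the Co²⁺/Co couple is the anode.
E°cell = E°(cathode) − E°(anode) = +0.86 − (−0.28) = +1.14 V.

+1.14 V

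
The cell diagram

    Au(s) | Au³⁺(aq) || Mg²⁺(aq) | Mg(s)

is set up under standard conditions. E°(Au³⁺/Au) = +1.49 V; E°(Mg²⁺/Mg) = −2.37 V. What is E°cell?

By convention the left-hand electrode in cell notation is the anode (oxidation) and the right-hand electrode is the cathode (reduction).
E°cell = E°(right) − E°(left) = −2.37 − (+1.49) = −3.86 V.
The negative sign shows that, as written, the cell would require an external voltage to drive the reaction.

−3.86 V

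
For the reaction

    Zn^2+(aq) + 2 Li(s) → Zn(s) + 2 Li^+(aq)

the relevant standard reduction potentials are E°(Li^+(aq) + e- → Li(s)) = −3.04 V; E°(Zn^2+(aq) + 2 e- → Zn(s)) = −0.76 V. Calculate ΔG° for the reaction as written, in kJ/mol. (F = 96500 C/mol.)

In the reaction as written Zn^2+(aq) is reduced, so the Zn²⁺/Zn couple is the cathode and Li⁺/Li is the anode.
E°cell = −0.76 − (−3.04) = +2.28 V; balancing electrons gives n = 2.
ΔG° = −nFE°cell = −(2)(96500)(+2.28) J/mol = −440 kJ/mol.

−440 kJ/mol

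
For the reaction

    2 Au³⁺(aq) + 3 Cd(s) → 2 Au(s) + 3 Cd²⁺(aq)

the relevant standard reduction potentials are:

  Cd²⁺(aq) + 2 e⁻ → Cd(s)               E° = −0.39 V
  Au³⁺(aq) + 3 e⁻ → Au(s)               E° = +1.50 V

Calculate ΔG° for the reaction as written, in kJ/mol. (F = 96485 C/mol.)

−1094 kJ/mol

In the reaction as written Au³⁺(aq) is reduced, so the Au³⁺/Au couple is the cathode and Cd²⁺/Cd is the anode.
E°cell = +1.50 − (−0.39) = +1.89 V; balancing electrons gives n = 6.
ΔG° = −nFE°cell = −(6)(96485)(+1.89) J/mol = −1094 kJ/mol.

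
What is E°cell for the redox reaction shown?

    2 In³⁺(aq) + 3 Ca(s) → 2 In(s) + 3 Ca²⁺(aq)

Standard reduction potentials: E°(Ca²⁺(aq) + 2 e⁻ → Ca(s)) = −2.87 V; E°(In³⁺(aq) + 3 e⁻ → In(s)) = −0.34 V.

In the reaction as written, In³⁺(aq) is reduced (cathode) and Ca²⁺(aq) is produced by oxidation at the anode.
E°cell = E°(cathode) − E°(anode) = −0.34 − (−2.87) = +2.53 V.

+2.53 V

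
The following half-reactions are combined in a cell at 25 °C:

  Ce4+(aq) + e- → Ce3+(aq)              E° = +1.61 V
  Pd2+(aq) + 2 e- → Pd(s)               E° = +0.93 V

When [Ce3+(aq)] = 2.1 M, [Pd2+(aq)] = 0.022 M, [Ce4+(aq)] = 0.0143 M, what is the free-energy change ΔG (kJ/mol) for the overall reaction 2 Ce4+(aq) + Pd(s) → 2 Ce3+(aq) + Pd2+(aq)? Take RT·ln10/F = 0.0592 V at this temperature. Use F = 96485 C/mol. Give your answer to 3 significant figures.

The standard cell potential is +1.61 − (+0.93) = +0.68 V, with n = 2 electrons in the balanced equation.
Here Q = ([Ce3+(aq)]^2·[Pd2+(aq)]) / [Ce4+(aq)]^2 = 474 (log Q = 2.676), giving E = +0.68 − (0.0592/2)·(2.676) = +0.6008 V.
Then ΔG = −nFE = −2 × 96485 × +0.6008 J/mol = −116 kJ/mol.

−116 kJ/mol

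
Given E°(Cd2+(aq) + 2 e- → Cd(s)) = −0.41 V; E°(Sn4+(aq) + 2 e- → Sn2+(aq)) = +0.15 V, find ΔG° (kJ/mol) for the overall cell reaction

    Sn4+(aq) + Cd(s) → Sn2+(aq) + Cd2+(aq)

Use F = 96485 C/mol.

−108 kJ/mol

In the reaction as written Sn4+(aq) is reduced, so the Sn⁴⁺/Sn²⁺ couple is the cathode and Cd²⁺/Cd is the anode.
E°cell = +0.15 − (−0.41) = +0.56 V; balancing electrons gives n = 2.
ΔG° = −nFE°cell = −(2)(96485)(+0.56) J/mol = −108 kJ/mol.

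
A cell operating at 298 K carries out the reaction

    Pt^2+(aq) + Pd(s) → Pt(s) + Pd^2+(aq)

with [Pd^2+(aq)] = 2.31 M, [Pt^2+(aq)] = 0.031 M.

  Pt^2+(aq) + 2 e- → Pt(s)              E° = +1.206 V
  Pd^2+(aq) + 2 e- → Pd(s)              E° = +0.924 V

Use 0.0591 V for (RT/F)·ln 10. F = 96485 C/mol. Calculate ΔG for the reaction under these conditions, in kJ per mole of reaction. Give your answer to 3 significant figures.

−43.7 kJ/mol

E°cell = +1.206 − (+0.924) = +0.282 V; the balanced reaction transfers n = 2 electrons.
The reaction quotient is [Pd^2+(aq)] / [Pt^2+(aq)] = 74.5; by Nernst, E = +0.282 − (0.0591/2)(1.872) = +0.2267 V.
Finally ΔG = −nFE = −(2)(96485 C/mol)(+0.2267 V) = −43.7 kJ/mol.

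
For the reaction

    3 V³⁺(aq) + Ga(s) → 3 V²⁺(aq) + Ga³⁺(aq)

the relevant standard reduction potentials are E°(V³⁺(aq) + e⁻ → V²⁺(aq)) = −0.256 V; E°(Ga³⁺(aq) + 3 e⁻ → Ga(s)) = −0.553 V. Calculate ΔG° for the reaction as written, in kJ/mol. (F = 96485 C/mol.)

−86.0 kJ/mol

In the reaction as written V³⁺(aq) is reduced, so the V³⁺/V²⁺ couple is the cathode and Ga³⁺/Ga is the anode.
E°cell = −0.256 − (−0.553) = +0.297 V; balancing electrons gives n = 3.
ΔG° = −nFE°cell = −(3)(96485)(+0.297) J/mol = −86.0 kJ/mol.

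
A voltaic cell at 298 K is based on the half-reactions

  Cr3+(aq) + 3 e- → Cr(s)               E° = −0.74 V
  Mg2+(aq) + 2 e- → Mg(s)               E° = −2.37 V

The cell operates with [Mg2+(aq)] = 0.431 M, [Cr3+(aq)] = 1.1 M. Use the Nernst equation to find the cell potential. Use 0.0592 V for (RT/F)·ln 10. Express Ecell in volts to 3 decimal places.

Since E°(Cr³⁺/Cr) > E°(Mg²⁺/Mg), Cr³⁺/Cr serves as the cathode.
The standard potential is −0.74 − (−2.37) = +1.63 V and the balanced reaction transfers n = 6 electrons.
For the overall reaction 2 Cr3+(aq) + 3 Mg(s) → 2 Cr(s) + 3 Mg2+(aq), Q = [Mg2+(aq)]^3 / [Cr3+(aq)]^2 = 0.0662, giving log Q = −1.179.
By the Nernst equation, E = +1.63 − (0.0592/6)·(−1.179) = +1.642 V.

+1.642 V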